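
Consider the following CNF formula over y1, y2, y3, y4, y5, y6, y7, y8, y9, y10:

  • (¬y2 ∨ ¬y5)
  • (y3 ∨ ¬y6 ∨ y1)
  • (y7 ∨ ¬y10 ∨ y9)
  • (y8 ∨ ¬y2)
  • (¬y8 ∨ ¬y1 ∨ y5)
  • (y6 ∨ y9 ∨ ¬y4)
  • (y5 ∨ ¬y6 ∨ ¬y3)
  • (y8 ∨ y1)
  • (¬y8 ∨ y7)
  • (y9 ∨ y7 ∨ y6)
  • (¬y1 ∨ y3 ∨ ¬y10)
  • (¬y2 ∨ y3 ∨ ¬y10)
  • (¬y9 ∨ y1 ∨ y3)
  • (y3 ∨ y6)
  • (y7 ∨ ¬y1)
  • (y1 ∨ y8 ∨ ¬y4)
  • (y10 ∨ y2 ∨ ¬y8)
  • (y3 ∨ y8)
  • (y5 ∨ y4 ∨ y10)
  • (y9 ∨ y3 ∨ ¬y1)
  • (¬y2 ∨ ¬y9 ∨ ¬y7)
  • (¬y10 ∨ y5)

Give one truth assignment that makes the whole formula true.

y1=False, y2=False, y3=True, y4=False, y5=True, y6=False, y7=True, y8=True, y9=True, y10=True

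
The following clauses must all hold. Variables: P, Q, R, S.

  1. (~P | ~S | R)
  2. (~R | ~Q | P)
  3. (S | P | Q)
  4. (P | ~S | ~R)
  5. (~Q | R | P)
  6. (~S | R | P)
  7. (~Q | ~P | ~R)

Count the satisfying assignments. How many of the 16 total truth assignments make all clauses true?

The models are:
  P=T Q=F R=F S=F
  P=T Q=F R=T S=F
  P=T Q=F R=T S=T
  P=T Q=T R=F S=F
Count: 4.

4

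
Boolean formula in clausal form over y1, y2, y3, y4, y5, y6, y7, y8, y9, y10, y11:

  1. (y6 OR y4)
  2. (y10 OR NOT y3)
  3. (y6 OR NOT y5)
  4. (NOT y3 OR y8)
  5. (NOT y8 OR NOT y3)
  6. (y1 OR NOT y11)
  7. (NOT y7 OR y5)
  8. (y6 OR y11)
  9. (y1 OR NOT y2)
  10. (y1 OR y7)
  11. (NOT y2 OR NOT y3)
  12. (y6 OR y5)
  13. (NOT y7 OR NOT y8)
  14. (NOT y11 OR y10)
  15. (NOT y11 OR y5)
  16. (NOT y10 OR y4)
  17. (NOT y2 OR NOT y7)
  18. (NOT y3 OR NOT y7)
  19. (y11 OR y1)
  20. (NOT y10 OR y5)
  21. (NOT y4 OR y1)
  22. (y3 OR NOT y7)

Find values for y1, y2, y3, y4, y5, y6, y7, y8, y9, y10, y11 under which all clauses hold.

Pure literal: y1 appears only positively; assign y1 = True.
y6 occurs only positively in the remaining clauses — set y6 = True.
Branch on y2: take y2 = True.
  then y3 is forced to False.
  then y7 is forced to False.
The remaining clauses are satisfied by y4 = True, y5 = False, y8 = False, y9 = True, y10 = False, y11 = False.

y1=True, y2=True, y3=False, y4=True, y5=False, y6=True, y7=False, y8=False, y9=True, y10=False, y11=False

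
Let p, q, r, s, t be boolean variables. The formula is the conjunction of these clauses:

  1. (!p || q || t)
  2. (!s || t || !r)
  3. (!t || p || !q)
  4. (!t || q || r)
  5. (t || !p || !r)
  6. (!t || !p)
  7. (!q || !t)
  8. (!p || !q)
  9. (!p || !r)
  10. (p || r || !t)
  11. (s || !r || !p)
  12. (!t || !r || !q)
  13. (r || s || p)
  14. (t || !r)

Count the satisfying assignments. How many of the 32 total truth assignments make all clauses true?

4

The models are:
  p=F q=F r=F s=T t=F
  p=F q=F r=T s=F t=T
  p=F q=F r=T s=T t=T
  p=F q=T r=F s=T t=F
That's 4 in total.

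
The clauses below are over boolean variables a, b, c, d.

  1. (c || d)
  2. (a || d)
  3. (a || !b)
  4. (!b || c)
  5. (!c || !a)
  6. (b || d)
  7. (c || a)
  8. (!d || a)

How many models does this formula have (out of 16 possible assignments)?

The models are:
  a=1 b=0 c=0 d=1
That's 1 in total.

1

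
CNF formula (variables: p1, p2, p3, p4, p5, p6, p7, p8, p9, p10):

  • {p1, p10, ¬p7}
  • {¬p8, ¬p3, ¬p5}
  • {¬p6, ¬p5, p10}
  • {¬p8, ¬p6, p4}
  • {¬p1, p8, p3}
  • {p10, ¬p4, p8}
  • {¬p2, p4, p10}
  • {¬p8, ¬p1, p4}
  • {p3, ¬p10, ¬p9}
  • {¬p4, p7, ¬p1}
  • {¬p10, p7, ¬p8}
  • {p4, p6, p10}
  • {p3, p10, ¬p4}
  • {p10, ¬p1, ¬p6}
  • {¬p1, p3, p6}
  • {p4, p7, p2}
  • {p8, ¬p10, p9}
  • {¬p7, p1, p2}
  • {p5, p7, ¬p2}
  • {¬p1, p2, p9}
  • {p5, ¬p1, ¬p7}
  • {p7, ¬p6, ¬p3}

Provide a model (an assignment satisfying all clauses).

p1=False, p2=True, p3=True, p4=True, p5=True, p6=False, p7=True, p8=False, p9=True, p10=True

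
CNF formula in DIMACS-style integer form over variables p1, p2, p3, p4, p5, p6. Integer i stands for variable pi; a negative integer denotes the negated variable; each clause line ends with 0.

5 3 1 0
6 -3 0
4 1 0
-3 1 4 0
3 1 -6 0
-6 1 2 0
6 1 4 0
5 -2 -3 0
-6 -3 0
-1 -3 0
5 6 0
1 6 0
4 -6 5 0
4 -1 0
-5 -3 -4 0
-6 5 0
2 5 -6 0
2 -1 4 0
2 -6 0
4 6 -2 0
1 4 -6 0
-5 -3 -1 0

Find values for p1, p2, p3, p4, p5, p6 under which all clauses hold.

Set p1 = True and propagate.
  then p3 is forced to False.
  then p4 is forced to True.
For the remaining variables, p2 = True, p5 = True, p6 = True works.
Check each clause:
  1. (p3 ∨ p5 ∨ p1) — p1 is true.
  2. (p6 ∨ ¬p3) — ¬p3 is true.
  3. (p1 ∨ p4) — p1 is true.
  4. (p1 ∨ ¬p3 ∨ p4) — p1 is true.
  5. (p3 ∨ ¬p6 ∨ p1) — p1 is true.
  6. (p2 ∨ p1 ∨ ¬p6) — p1 is true.
  7. (p6 ∨ p4 ∨ p1) — p1 is true.
  8. (¬p2 ∨ ¬p3 ∨ p5) — p5 is true.
  9. (¬p3 ∨ ¬p6) — ¬p3 is true.
  10. (¬p1 ∨ ¬p3) — ¬p3 is true.
  11. (p6 ∨ p5) — p5 is true.
  12. (p6 ∨ p1) — p1 is true.
  13. (p4 ∨ ¬p6 ∨ p5) — p4 is true.
  14. (¬p1 ∨ p4) — p4 is true.
  15. (¬p5 ∨ ¬p4 ∨ ¬p3) — ¬p3 is true.
  16. (¬p6 ∨ p5) — p5 is true.
  17. (¬p6 ∨ p2 ∨ p5) — p2 is true.
  18. (p4 ∨ p2 ∨ ¬p1) — p2 is true.
  19. (¬p6 ∨ p2) — p2 is true.
  20. (¬p2 ∨ p4 ∨ p6) — p4 is true.
  21. (p4 ∨ p1 ∨ ¬p6) — p1 is true.
  22. (¬p5 ∨ ¬p3 ∨ ¬p1) — ¬p3 is true.

p1=T  p2=T  p3=F  p4=T  p5=T  p6=T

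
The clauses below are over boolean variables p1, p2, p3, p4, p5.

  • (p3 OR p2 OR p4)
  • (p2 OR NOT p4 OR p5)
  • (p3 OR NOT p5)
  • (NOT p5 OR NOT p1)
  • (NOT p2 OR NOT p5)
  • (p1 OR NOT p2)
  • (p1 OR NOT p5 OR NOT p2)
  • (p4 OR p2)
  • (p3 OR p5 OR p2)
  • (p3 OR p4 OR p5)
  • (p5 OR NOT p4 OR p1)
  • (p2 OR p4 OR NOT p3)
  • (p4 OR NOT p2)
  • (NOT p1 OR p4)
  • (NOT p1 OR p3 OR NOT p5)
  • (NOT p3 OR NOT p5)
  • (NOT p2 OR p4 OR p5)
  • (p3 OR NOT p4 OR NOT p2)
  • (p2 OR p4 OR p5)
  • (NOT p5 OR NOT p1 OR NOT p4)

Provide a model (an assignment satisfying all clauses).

Try p1 = True.
  then p5 is forced to False.
  then p4 is forced to True.
  then p2 is forced to True.
  then p3 is forced to True.
Check each clause:
  1. (p4 OR p2 OR p3) — p2 is true.
  2. (p2 OR NOT p4 OR p5) — p2 is true.
  3. (p3 OR NOT p5) — p3 is true.
  4. (NOT p5 OR NOT p1) — NOT p5 is true.
  5. (NOT p5 OR NOT p2) — NOT p5 is true.
  6. (p1 OR NOT p2) — p1 is true.
  7. (NOT p2 OR NOT p5 OR p1) — p1 is true.
  8. (p4 OR p2) — p2 is true.
  9. (p2 OR p5 OR p3) — p2 is true.
  10. (p5 OR p3 OR p4) — p3 is true.
  11. (NOT p4 OR p5 OR p1) — p1 is true.
  12. (NOT p3 OR p2 OR p4) — p2 is true.
  13. (NOT p2 OR p4) — p4 is true.
  14. (p4 OR NOT p1) — p4 is true.
  15. (p3 OR NOT p5 OR NOT p1) — p3 is true.
  16. (NOT p3 OR NOT p5) — NOT p5 is true.
  17. (p4 OR NOT p2 OR p5) — p4 is true.
  18. (p3 OR NOT p4 OR NOT p2) — p3 is true.
  19. (p2 OR p5 OR p4) — p2 is true.
  20. (NOT p4 OR NOT p1 OR NOT p5) — NOT p5 is true.

p1=T, p2=T, p3=T, p4=T, p5=F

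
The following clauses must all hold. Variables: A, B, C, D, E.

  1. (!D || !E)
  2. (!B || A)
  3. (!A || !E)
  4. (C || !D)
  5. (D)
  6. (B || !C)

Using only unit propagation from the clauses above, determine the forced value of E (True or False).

(D) is a unit clause: D = True.
(!E || !D): since D = True, the clause reduces to (!E). E = False.

False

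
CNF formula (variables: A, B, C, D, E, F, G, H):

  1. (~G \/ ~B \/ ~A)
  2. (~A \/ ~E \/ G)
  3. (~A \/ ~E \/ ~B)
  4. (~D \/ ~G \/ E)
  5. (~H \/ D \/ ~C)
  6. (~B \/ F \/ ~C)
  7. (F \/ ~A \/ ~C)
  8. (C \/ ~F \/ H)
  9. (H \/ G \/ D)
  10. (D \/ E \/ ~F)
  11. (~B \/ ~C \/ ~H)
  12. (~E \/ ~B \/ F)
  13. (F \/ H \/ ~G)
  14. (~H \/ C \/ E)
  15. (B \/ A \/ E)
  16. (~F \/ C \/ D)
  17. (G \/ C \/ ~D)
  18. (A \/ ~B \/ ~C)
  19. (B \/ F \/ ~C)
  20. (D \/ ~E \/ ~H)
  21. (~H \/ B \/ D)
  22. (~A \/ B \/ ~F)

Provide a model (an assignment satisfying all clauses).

A = F, B = F, C = F, D = T, E = T, F = T, G = T, H = T

Check each clause:
  1. (~B \/ ~G \/ ~A) — ~B is true.
  2. (~E \/ ~A \/ G) — ~A is true.
  3. (~A \/ ~B \/ ~E) — ~A is true.
  4. (~G \/ E \/ ~D) — E is true.
  5. (D \/ ~H \/ ~C) — D is true.
  6. (~B \/ ~C \/ F) — ~C is true.
  7. (~C \/ ~A \/ F) — ~C is true.
  8. (~F \/ C \/ H) — H is true.
  9. (H \/ D \/ G) — H is true.
  10. (E \/ D \/ ~F) — D is true.
  11. (~B \/ ~H \/ ~C) — ~C is true.
  12. (F \/ ~E \/ ~B) — F is true.
  13. (~G \/ F \/ H) — H is true.
  14. (~H \/ C \/ E) — E is true.
  15. (E \/ A \/ B) — E is true.
  16. (D \/ ~F \/ C) — D is true.
  17. (~D \/ G \/ C) — G is true.
  18. (A \/ ~B \/ ~C) — ~C is true.
  19. (~C \/ B \/ F) — ~C is true.
  20. (~E \/ D \/ ~H) — D is true.
  21. (D \/ B \/ ~H) — D is true.
  22. (~A \/ ~F \/ B) — ~A is true.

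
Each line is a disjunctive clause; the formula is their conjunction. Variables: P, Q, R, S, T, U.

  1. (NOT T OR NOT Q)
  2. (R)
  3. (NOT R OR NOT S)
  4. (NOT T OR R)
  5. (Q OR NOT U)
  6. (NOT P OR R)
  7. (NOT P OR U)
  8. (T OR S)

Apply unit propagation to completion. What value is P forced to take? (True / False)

False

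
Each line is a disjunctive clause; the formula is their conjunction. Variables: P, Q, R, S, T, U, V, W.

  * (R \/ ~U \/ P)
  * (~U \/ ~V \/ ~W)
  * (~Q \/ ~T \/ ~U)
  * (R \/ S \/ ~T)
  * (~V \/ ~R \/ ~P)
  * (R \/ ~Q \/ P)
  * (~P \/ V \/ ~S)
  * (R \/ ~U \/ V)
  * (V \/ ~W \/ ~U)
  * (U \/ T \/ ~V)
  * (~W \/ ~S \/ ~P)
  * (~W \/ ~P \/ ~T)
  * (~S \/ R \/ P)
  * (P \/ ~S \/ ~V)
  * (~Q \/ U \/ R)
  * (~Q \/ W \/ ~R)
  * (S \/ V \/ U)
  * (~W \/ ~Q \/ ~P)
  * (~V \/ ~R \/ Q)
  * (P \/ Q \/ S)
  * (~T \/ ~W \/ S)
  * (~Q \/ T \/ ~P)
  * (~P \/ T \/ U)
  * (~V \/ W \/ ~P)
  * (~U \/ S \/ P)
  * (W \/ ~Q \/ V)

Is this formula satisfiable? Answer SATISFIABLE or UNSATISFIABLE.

Set P = False and propagate.
Try Q = True.
  then R is forced to True.
  then W is forced to True.
The remaining clauses are satisfied by S = True, T = True, U = False, V = False.
Every clause has at least one true literal under this assignment.
So P = F  Q = T  R = T  S = T  T = T  U = F  V = F  W = T is a satisfying assignment.

SATISFIABLE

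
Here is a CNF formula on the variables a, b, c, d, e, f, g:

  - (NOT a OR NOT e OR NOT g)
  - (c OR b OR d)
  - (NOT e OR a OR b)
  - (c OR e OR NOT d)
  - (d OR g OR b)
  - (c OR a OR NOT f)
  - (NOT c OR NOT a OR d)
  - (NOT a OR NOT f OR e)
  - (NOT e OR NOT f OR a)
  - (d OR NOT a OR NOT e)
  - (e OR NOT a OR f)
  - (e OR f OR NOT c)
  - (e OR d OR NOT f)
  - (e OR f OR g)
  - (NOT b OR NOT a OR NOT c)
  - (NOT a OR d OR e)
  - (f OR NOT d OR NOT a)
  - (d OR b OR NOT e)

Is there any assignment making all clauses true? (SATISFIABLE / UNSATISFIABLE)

SATISFIABLE

Branch on a: take a = False.
Set b = True and propagate.
The remaining clauses are satisfied by c = True, d = False, e = True, f = False, g = False.
So a = False, b = True, c = True, d = False, e = True, f = False, g = False is a satisfying assignment.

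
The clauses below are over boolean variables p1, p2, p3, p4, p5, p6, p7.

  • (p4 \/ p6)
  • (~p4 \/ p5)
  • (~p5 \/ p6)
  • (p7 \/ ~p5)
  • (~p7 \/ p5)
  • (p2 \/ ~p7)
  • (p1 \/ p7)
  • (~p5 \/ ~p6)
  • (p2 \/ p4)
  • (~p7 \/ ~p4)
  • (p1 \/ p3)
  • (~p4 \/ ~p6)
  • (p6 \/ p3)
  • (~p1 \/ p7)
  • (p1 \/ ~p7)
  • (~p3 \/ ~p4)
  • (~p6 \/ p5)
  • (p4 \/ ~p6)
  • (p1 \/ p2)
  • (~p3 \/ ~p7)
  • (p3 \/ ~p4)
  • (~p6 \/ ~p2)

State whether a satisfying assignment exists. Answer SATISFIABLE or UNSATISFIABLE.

UNSATISFIABLE

p4 = True:
  propagation gives p5=True, p6=True; an empty clause results — contradiction.
p4 = False:
  propagation gives p6=True; an empty clause results — contradiction.
Every branch closes, so no satisfying assignment exists.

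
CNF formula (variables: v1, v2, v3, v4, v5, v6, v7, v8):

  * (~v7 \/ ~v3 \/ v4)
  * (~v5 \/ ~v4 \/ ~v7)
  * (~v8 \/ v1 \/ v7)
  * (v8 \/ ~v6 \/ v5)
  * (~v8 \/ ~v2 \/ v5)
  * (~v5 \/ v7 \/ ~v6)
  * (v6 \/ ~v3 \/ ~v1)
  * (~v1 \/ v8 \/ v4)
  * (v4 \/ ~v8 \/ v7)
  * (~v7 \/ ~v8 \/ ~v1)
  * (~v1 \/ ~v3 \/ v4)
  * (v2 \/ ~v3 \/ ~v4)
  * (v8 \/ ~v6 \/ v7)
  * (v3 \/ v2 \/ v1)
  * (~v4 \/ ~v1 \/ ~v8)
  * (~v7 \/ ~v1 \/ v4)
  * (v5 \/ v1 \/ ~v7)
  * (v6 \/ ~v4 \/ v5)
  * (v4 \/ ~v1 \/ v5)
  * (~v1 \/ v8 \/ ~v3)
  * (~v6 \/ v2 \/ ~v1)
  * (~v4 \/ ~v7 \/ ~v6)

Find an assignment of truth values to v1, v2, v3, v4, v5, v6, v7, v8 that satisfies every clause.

Set v1 = False and propagate.
Branch on v2: take v2 = True.
For the remaining variables, v3 = False, v4 = False, v5 = True, v6 = False, v7 = True, v8 = False works.
Check each clause:
  1. (~v7 \/ v4 \/ ~v3) — ~v3 is true.
  2. (~v7 \/ ~v4 \/ ~v5) — ~v4 is true.
  3. (~v8 \/ v1 \/ v7) — ~v8 is true.
  4. (v5 \/ v8 \/ ~v6) — ~v6 is true.
  5. (~v8 \/ ~v2 \/ v5) — ~v8 is true.
  6. (~v5 \/ v7 \/ ~v6) — ~v6 is true.
  7. (~v1 \/ ~v3 \/ v6) — ~v3 is true.
  8. (v4 \/ v8 \/ ~v1) — ~v1 is true.
  9. (~v8 \/ v7 \/ v4) — ~v8 is true.
  10. (~v1 \/ ~v7 \/ ~v8) — ~v8 is true.
  11. (~v3 \/ ~v1 \/ v4) — ~v3 is true.
  12. (~v3 \/ v2 \/ ~v4) — v2 is true.
  13. (~v6 \/ v8 \/ v7) — ~v6 is true.
  14. (v2 \/ v3 \/ v1) — v2 is true.
  15. (~v1 \/ ~v8 \/ ~v4) — ~v8 is true.
  16. (v4 \/ ~v1 \/ ~v7) — ~v1 is true.
  17. (~v7 \/ v1 \/ v5) — v5 is true.
  18. (v5 \/ v6 \/ ~v4) — ~v4 is true.
  19. (~v1 \/ v4 \/ v5) — v5 is true.
  20. (v8 \/ ~v3 \/ ~v1) — ~v3 is true.
  21. (v2 \/ ~v1 \/ ~v6) — ~v6 is true.
  22. (~v7 \/ ~v4 \/ ~v6) — ~v6 is true.

v1=F, v2=T, v3=F, v4=F, v5=T, v6=F, v7=T, v8=F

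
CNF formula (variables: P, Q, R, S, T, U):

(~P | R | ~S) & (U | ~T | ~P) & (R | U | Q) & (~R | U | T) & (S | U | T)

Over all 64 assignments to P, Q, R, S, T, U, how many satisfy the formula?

35

Case analysis on U and R:
  U=T, R=T: P, Q, S, T free → 2^4 = 16.
  U=T, R=F: Q, T free; 3 ways for (P,S) × 2^2 = 12.
  U=F, R=T: remaining (P,Q,S,T) ∈ {(F,F,F,T); (F,F,T,T); (F,T,F,T); (F,T,T,T)} — 4.
  U=F, R=F: remaining (P,Q,S,T) ∈ {(F,T,F,T); (F,T,T,F); (F,T,T,T)} — 3.
Total: 16 + 12 + 4 + 3 = 35.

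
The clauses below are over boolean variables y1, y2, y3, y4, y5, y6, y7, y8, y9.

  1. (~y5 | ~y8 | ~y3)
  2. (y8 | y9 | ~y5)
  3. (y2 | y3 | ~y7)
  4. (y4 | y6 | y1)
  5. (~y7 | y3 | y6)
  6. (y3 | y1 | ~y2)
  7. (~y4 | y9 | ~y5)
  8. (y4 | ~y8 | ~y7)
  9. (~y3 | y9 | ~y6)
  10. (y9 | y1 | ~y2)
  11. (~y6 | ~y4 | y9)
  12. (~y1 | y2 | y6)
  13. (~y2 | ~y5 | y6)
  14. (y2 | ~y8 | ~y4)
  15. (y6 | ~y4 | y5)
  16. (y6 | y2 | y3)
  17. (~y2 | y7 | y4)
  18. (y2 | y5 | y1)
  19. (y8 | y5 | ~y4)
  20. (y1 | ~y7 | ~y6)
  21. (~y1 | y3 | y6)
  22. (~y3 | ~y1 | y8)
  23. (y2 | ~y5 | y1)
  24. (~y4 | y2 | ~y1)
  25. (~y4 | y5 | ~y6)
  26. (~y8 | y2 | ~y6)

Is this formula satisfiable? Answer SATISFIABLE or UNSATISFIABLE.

y9 occurs only positively in the remaining clauses — set y9 = True.
Branch on y1: take y1 = True.
Branch on y2: take y2 = True.
Try y3 = False.
  then y6 is forced to True.
For the remaining variables, y4 = True, y5 = True, y7 = False, y8 = True works.
Every clause has at least one true literal under this assignment.
So y1=T, y2=T, y3=F, y4=T, y5=T, y6=T, y7=F, y8=T, y9=T is a satisfying assignment.

SATISFIABLE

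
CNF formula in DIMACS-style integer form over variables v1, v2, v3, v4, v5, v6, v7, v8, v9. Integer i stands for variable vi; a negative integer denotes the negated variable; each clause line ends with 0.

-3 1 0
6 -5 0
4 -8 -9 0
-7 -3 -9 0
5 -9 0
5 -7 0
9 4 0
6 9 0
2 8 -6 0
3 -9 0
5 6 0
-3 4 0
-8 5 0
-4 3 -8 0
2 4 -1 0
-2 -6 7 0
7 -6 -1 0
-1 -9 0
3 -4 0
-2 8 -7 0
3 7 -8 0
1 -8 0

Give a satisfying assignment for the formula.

v1=T  v2=T  v3=T  v4=T  v5=T  v6=T  v7=T  v8=T  v9=F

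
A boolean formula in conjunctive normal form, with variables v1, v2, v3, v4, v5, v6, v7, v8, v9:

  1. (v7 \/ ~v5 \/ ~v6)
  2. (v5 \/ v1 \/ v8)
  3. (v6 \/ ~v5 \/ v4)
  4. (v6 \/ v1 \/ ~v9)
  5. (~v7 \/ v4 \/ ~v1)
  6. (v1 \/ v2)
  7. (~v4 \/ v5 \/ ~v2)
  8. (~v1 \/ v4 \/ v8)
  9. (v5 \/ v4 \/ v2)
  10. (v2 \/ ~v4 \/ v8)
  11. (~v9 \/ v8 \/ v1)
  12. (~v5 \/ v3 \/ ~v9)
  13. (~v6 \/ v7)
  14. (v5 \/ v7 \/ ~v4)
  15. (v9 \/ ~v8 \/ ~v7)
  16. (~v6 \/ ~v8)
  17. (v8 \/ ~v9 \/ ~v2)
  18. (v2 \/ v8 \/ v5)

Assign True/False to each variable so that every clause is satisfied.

Pure literal: v3 appears only positively; assign v3 = True.
Branch on v1: take v1 = True.
Branch on v2: take v2 = True.
The remaining clauses are satisfied by v4 = True, v5 = True, v6 = False, v7 = False, v8 = False, v9 = False.
Check each clause:
  1. (~v6 \/ ~v5 \/ v7) — ~v6 is true.
  2. (v8 \/ v5 \/ v1) — v1 is true.
  3. (v6 \/ v4 \/ ~v5) — v4 is true.
  4. (v1 \/ ~v9 \/ v6) — v1 is true.
  5. (~v1 \/ v4 \/ ~v7) — ~v7 is true.
  6. (v1 \/ v2) — v1 is true.
  7. (~v4 \/ v5 \/ ~v2) — v5 is true.
  8. (v8 \/ v4 \/ ~v1) — v4 is true.
  9. (v2 \/ v5 \/ v4) — v2 is true.
  10. (~v4 \/ v8 \/ v2) — v2 is true.
  11. (~v9 \/ v1 \/ v8) — v1 is true.
  12. (~v9 \/ ~v5 \/ v3) — v3 is true.
  13. (v7 \/ ~v6) — ~v6 is true.
  14. (~v4 \/ v5 \/ v7) — v5 is true.
  15. (~v8 \/ v9 \/ ~v7) — ~v8 is true.
  16. (~v8 \/ ~v6) — ~v8 is true.
  17. (~v2 \/ ~v9 \/ v8) — ~v9 is true.
  18. (v8 \/ v2 \/ v5) — v2 is true.

v1=T, v2=T, v3=T, v4=T, v5=T, v6=F, v7=F, v8=F, v9=F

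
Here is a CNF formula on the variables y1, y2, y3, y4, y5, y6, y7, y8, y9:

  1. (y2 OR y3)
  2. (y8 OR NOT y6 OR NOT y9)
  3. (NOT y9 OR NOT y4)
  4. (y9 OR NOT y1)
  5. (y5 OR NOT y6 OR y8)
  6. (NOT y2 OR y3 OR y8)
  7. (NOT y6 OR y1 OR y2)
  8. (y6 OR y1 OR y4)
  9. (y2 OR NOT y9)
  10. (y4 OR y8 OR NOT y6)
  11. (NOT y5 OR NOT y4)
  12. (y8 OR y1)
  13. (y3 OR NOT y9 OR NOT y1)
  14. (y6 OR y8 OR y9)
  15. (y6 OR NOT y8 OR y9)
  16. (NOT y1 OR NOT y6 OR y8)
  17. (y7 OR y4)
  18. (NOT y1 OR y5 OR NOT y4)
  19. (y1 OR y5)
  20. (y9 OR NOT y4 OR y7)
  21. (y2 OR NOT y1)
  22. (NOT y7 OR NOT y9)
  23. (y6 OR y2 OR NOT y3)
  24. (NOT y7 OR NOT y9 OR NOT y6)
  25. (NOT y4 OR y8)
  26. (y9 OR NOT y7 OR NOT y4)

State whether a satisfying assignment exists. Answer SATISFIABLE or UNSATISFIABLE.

SATISFIABLE

Set y1 = False and propagate.
  then y8 is forced to True.
  then y5 is forced to True.
  then y4 is forced to False.
  then y6 is forced to True.
  then y2 is forced to True.
  then y7 is forced to True.
  then y9 is forced to False.
y3 is now unconstrained; take y3 = False.
So y1 = 0, y2 = 1, y3 = 0, y4 = 0, y5 = 1, y6 = 1, y7 = 1, y8 = 1, y9 = 0 is a satisfying assignment.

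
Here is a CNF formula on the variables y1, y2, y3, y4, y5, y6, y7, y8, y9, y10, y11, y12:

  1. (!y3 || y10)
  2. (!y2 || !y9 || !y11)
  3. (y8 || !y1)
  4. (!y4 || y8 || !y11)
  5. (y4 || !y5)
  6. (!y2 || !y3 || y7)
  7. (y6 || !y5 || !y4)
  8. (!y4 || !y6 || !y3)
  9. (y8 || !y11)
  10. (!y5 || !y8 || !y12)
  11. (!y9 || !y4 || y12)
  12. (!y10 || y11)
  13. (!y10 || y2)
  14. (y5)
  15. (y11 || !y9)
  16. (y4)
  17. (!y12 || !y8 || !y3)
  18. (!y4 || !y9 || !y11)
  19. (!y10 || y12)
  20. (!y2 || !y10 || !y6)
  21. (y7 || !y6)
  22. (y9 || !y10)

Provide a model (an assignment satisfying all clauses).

y1 = F  y2 = F  y3 = F  y4 = T  y5 = T  y6 = T  y7 = T  y8 = F  y9 = F  y10 = F  y11 = F  y12 = T

(y5) is a unit clause, so y5 = True.
Unit propagation: (y4) forces y4 = True.
Unit propagation: (y6) forces y6 = True.
(!y3) is a unit clause, so y3 = False.
Unit propagation: (y7) forces y7 = True.
Pure literal: y1 appears only negated; assign y1 = False.
y10 occurs only negated in the remaining clauses — set y10 = False.
Branch on y2: take y2 = False.
The remaining clauses are satisfied by y8 = False, y9 = False, y11 = False, y12 = True.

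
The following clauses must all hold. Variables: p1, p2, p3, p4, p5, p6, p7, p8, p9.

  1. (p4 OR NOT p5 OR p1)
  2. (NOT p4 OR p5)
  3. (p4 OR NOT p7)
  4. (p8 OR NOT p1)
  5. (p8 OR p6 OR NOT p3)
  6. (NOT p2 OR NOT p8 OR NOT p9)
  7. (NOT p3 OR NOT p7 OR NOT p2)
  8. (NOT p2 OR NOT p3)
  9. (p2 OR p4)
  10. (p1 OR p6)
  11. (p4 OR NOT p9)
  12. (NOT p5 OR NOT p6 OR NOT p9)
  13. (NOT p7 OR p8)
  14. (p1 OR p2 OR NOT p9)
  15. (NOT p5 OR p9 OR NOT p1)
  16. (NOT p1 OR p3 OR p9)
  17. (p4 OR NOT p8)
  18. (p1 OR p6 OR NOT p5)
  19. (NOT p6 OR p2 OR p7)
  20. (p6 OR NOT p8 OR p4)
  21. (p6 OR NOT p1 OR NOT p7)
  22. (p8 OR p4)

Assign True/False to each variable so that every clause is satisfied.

p1=False, p2=False, p3=False, p4=True, p5=True, p6=True, p7=True, p8=True, p9=False

Branch on p1: take p1 = False.
  then p6 is forced to True.
For the remaining variables, p2 = False, p3 = False, p4 = True, p5 = True, p7 = True, p8 = True, p9 = False works.
Every clause has at least one true literal under this assignment.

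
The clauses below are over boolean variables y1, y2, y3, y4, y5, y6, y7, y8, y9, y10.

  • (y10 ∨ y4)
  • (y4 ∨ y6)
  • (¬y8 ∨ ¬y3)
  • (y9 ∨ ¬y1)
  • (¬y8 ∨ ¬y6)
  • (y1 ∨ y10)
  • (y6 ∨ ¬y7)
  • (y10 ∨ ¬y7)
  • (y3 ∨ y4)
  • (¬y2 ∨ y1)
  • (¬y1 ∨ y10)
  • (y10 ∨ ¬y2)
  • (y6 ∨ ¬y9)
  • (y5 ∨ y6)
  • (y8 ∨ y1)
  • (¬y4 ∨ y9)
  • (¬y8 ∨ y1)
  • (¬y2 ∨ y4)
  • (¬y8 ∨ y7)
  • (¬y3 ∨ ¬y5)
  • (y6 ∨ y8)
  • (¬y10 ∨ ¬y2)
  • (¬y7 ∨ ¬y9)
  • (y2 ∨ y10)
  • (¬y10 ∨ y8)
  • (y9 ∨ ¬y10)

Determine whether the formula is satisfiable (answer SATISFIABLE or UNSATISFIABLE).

UNSATISFIABLE

y10 = True:
  propagation gives y2=False, y8=True, y3=False, y6=False; an empty clause results — contradiction.
y10 = False:
  propagation gives y4=True, y1=True; an empty clause results — contradiction.
Every branch closes, so no satisfying assignment exists.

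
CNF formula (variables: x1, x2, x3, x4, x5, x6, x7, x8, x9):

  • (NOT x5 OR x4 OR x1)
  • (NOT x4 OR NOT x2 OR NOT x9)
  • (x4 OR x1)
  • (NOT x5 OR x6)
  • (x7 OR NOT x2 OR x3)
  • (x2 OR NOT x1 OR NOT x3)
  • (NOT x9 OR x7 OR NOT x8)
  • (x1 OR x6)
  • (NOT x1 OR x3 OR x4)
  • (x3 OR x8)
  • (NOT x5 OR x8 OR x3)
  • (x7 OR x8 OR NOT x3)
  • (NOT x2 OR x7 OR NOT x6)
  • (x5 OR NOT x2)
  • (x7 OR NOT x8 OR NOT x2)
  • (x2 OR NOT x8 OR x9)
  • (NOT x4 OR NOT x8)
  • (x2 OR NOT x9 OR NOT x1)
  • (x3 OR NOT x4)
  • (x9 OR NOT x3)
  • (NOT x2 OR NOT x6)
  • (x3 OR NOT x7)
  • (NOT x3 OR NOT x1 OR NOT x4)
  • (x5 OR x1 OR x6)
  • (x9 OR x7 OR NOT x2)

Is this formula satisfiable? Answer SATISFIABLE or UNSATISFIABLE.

Set x1 = False and propagate.
  then x4 is forced to True.
  then x6 is forced to True.
  then x8 is forced to False.
  then x3 is forced to True.
  then x7 is forced to True.
  then x9 is forced to True.
  then x2 is forced to False.
x5 is now unconstrained; take x5 = False.
So x1 = F, x2 = F, x3 = T, x4 = T, x5 = F, x6 = T, x7 = T, x8 = F, x9 = T is a satisfying assignment.

SATISFIABLE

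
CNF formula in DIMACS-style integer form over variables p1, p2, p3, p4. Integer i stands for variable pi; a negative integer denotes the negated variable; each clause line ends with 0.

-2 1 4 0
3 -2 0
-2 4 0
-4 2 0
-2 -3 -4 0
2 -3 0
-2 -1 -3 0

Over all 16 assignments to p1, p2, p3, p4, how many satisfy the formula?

2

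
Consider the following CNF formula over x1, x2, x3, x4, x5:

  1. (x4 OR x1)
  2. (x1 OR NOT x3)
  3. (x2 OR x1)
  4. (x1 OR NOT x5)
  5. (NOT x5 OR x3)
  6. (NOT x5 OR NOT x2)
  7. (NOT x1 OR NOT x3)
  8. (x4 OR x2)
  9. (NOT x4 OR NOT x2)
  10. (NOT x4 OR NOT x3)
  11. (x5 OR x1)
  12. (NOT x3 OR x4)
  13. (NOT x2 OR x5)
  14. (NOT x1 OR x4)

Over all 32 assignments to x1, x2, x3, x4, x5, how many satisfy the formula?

1

Satisfying assignments:
  x1=1 x2=0 x3=0 x4=1 x5=0
That's 1 in total.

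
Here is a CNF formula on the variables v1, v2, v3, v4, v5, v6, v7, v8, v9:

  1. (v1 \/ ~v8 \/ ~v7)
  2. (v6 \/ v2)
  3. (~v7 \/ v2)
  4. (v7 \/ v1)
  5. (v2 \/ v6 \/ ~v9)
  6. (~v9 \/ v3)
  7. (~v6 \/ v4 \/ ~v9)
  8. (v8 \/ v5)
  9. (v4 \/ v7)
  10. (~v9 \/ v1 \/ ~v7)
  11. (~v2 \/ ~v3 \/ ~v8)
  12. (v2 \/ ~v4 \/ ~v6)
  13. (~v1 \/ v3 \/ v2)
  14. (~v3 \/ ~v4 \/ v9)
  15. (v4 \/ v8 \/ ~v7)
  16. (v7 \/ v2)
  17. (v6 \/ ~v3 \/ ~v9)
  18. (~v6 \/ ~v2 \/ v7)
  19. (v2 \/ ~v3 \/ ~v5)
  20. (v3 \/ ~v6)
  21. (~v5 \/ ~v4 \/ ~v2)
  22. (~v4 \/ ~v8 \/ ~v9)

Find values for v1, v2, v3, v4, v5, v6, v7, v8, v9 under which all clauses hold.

v1=1, v2=1, v3=0, v4=0, v5=1, v6=0, v7=1, v8=1, v9=0

Try v1 = True.
Set v2 = True and propagate.
The remaining clauses are satisfied by v3 = False, v4 = False, v5 = True, v6 = False, v7 = True, v8 = True, v9 = False.
Check each clause:
  1. (~v8 \/ v1 \/ ~v7) — v1 is true.
  2. (v2 \/ v6) — v2 is true.
  3. (~v7 \/ v2) — v2 is true.
  4. (v7 \/ v1) — v1 is true.
  5. (~v9 \/ v6 \/ v2) — v2 is true.
  6. (~v9 \/ v3) — ~v9 is true.
  7. (~v9 \/ ~v6 \/ v4) — ~v6 is true.
  8. (v5 \/ v8) — v8 is true.
  9. (v4 \/ v7) — v7 is true.
  10. (~v9 \/ v1 \/ ~v7) — v1 is true.
  11. (~v8 \/ ~v2 \/ ~v3) — ~v3 is true.
  12. (v2 \/ ~v4 \/ ~v6) — v2 is true.
  13. (v2 \/ ~v1 \/ v3) — v2 is true.
  14. (~v4 \/ ~v3 \/ v9) — ~v4 is true.
  15. (v8 \/ v4 \/ ~v7) — v8 is true.
  16. (v2 \/ v7) — v2 is true.
  17. (v6 \/ ~v9 \/ ~v3) — ~v3 is true.
  18. (v7 \/ ~v6 \/ ~v2) — ~v6 is true.
  19. (v2 \/ ~v5 \/ ~v3) — v2 is true.
  20. (~v6 \/ v3) — ~v6 is true.
  21. (~v4 \/ ~v5 \/ ~v2) — ~v4 is true.
  22. (~v9 \/ ~v4 \/ ~v8) — ~v4 is true.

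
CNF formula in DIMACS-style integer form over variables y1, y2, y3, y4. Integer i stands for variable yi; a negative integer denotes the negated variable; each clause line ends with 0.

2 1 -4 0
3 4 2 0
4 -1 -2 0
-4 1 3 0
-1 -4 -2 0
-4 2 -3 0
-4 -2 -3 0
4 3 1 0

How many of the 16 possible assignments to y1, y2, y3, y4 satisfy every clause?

The models are:
  y1=0 y2=0 y3=1 y4=0
  y1=0 y2=1 y3=1 y4=0
  y1=1 y2=0 y3=0 y4=1
  y1=1 y2=0 y3=1 y4=0
That's 4 in total.

4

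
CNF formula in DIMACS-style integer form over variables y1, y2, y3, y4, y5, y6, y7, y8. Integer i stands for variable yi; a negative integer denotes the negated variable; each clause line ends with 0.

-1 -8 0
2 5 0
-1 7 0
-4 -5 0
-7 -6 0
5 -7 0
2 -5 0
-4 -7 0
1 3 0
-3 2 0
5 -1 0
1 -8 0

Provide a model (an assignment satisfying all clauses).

y1 = F  y2 = T  y3 = T  y4 = F  y5 = T  y6 = F  y7 = F  y8 = F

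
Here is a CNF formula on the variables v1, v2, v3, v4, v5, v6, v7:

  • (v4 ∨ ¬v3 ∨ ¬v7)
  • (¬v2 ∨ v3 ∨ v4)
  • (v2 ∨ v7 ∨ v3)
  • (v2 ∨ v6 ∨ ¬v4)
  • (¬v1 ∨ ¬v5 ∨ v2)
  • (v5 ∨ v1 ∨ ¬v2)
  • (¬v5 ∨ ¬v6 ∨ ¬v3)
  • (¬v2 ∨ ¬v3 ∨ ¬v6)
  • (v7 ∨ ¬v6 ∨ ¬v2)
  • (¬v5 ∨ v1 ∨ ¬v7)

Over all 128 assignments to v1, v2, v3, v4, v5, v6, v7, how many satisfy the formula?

30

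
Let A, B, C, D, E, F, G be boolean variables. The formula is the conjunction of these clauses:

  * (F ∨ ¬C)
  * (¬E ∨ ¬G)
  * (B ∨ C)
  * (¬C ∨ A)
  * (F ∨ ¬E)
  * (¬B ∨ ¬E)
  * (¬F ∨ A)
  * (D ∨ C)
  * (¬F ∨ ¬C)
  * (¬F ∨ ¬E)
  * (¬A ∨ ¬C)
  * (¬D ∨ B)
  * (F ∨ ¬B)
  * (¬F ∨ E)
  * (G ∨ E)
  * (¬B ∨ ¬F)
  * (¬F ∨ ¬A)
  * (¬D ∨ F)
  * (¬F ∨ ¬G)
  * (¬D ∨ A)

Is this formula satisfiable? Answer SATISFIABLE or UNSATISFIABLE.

F = True:
  propagation gives A=True; an empty clause results — contradiction.
F = False:
  propagation gives C=False, B=True; an empty clause results — contradiction.
Every branch closes, so no satisfying assignment exists.

UNSATISFIABLE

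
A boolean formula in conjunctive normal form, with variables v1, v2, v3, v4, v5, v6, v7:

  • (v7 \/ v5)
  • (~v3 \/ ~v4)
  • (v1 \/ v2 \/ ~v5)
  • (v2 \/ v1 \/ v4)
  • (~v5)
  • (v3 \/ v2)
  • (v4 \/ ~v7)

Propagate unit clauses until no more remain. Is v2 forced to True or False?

Unit clause (~v5) sets v5 = False.
From (v7 \/ v5) and v5 = False: v7 = True.
From (v4 \/ ~v7) and v7 = True: v4 = True.
In (~v4 \/ ~v3), ~v4 is now false; ~v3 must hold, so v3 = False.
In (v2 \/ v3), v3 is now false; v2 must hold, so v2 = True.

True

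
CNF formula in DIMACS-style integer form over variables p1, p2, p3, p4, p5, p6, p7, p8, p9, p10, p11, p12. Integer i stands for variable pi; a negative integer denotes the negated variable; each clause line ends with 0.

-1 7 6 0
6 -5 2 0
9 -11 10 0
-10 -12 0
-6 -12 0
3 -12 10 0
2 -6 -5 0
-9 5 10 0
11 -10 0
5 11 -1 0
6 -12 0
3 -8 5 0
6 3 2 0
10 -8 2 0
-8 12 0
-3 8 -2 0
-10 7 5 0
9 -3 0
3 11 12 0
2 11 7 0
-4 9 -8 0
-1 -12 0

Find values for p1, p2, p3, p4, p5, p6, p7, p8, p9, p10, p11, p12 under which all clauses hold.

Pure literal: p7 appears only positively; assign p7 = True.
Set p1 = True and propagate.
  then p12 is forced to False.
  then p8 is forced to False.
Set p2 = False and propagate.
For the remaining variables, p3 = True, p4 = True, p5 = False, p6 = False, p9 = True, p10 = True, p11 = True works.
Check each clause:
  1. (p6 | p7 | ~p1) — p7 is true.
  2. (~p5 | p2 | p6) — ~p5 is true.
  3. (~p11 | p9 | p10) — p9 is true.
  4. (~p12 | ~p10) — ~p12 is true.
  5. (~p12 | ~p6) — ~p6 is true.
  6. (p3 | p10 | ~p12) — p10 is true.
  7. (~p5 | p2 | ~p6) — ~p6 is true.
  8. (~p9 | p5 | p10) — p10 is true.
  9. (p11 | ~p10) — p11 is true.
  10. (~p1 | p11 | p5) — p11 is true.
  11. (p6 | ~p12) — ~p12 is true.
  12. (p5 | p3 | ~p8) — ~p8 is true.
  13. (p2 | p3 | p6) — p3 is true.
  14. (p2 | ~p8 | p10) — ~p8 is true.
  15. (~p8 | p12) — ~p8 is true.
  16. (p8 | ~p3 | ~p2) — ~p2 is true.
  17. (p7 | ~p10 | p5) — p7 is true.
  18. (~p3 | p9) — p9 is true.
  19. (p3 | p11 | p12) — p3 is true.
  20. (p2 | p11 | p7) — p11 is true.
  21. (~p8 | p9 | ~p4) — ~p8 is true.
  22. (~p12 | ~p1) — ~p12 is true.

p1 = T, p2 = F, p3 = T, p4 = T, p5 = F, p6 = F, p7 = T, p8 = F, p9 = T, p10 = T, p11 = T, p12 = F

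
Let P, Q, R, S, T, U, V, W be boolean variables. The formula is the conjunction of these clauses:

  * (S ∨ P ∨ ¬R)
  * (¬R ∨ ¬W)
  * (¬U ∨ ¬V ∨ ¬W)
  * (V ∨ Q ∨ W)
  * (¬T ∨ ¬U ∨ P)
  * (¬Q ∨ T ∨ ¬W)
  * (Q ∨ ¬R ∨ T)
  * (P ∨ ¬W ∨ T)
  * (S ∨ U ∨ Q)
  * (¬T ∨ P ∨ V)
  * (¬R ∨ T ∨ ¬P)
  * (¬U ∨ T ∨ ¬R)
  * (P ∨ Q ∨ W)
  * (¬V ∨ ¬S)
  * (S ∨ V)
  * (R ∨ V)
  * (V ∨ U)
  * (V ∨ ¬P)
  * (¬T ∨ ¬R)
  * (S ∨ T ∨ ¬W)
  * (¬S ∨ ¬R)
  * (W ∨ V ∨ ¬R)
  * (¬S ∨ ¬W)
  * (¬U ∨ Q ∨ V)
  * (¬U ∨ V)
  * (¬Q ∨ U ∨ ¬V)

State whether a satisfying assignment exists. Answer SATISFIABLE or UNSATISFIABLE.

Try P = True.
  then V is forced to True.
  then S is forced to False.
Branch on Q: take Q = True.
  then U is forced to True.
  then W is forced to False.
Set R = False and propagate.
T is now unconstrained; take T = True.
So P=True, Q=True, R=False, S=False, T=True, U=True, V=True, W=False is a satisfying assignment.

SATISFIABLE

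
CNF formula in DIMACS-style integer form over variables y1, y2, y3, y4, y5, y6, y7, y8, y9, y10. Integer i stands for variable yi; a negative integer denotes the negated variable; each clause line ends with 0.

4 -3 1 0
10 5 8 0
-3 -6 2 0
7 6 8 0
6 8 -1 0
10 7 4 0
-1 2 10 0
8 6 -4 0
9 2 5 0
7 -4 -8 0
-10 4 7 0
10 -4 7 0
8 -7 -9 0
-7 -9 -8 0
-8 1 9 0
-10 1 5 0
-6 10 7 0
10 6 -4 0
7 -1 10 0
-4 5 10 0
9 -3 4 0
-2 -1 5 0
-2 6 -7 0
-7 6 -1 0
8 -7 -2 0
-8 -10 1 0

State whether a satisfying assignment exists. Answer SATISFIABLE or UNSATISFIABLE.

SATISFIABLE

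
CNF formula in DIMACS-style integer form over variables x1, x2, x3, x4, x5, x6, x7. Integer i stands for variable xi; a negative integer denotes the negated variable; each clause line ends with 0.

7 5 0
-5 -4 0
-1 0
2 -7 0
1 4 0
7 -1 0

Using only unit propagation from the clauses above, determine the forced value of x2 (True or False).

(¬x1) is a unit clause: x1 = False.
(x1 ∨ x4): since x1 = False, the clause reduces to (x4). x4 = True.
In (¬x4 ∨ ¬x5), ¬x4 is now false; ¬x5 must hold, so x5 = False.
(x7 ∨ x5) with x5 = False leaves only x7, so x7 = True.
In (x2 ∨ ¬x7), ¬x7 is now false; x2 must hold, so x2 = True.

True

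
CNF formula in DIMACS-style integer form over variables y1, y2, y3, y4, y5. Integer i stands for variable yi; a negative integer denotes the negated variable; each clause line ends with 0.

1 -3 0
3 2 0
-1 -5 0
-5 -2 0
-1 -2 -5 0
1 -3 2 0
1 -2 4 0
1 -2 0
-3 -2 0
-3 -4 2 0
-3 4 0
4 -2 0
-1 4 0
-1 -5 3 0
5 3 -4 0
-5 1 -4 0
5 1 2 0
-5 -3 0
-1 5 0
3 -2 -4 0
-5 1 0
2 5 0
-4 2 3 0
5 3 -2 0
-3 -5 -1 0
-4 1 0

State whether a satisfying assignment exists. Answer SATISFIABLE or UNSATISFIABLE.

y1 = True:
  propagation gives y5=False; an empty clause results — contradiction.
y1 = False:
  propagation gives y3=False, y2=True; an empty clause results — contradiction.
Every branch closes, so no satisfying assignment exists.

UNSATISFIABLE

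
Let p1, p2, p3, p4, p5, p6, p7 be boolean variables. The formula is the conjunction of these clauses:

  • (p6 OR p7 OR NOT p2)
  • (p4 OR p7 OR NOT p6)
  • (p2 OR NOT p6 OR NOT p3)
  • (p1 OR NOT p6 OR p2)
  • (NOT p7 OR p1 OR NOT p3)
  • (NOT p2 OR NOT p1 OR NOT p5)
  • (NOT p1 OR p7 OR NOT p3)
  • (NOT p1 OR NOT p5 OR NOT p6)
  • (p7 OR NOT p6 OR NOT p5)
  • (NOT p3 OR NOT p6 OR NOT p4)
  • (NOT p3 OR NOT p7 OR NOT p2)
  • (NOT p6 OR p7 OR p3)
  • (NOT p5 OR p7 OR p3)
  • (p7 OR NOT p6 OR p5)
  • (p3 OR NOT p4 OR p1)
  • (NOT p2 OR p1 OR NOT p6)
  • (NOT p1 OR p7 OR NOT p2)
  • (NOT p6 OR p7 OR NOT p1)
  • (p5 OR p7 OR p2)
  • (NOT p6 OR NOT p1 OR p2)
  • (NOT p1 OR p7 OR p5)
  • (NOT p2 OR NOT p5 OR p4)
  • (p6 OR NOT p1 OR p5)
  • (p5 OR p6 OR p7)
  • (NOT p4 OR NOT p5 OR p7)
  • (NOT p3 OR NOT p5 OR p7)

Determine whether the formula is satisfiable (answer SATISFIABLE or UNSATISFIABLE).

Set p1 = True and propagate.
Set p2 = True and propagate.
  then p5 is forced to False.
  then p7 is forced to True.
  then p3 is forced to False.
  then p6 is forced to True.
p4 is now unconstrained; take p4 = False.
So p1=True  p2=True  p3=False  p4=False  p5=False  p6=True  p7=True is a satisfying assignment.

SATISFIABLE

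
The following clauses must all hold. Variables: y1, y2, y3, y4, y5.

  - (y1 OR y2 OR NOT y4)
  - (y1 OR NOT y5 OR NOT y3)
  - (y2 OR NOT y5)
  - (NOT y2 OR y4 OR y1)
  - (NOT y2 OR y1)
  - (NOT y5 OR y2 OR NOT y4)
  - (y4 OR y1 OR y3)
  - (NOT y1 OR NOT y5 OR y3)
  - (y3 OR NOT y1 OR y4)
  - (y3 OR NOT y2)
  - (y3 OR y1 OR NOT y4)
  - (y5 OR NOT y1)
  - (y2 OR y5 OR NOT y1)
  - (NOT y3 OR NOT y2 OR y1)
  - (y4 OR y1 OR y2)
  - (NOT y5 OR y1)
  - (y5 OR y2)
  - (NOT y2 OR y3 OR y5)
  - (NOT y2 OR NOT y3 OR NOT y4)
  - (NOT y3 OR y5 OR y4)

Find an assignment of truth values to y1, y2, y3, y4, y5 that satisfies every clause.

y1 = True, y2 = True, y3 = True, y4 = False, y5 = True

Try y1 = True.
  then y5 is forced to True.
  then y2 is forced to True.
  then y3 is forced to True.
  then y4 is forced to False.
Every clause has at least one true literal under this assignment.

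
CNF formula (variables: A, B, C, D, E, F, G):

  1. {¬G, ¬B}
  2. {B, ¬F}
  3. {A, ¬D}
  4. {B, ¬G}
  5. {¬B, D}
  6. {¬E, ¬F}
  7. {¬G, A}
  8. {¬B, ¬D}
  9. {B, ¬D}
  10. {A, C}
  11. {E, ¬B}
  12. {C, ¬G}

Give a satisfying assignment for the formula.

A = False, B = False, C = True, D = False, E = True, F = False, G = False

Check each clause:
  1. {¬G, ¬B} — ¬G is true.
  2. {B, ¬F} — ¬F is true.
  3. {A, ¬D} — ¬D is true.
  4. {¬G, B} — ¬G is true.
  5. {D, ¬B} — ¬B is true.
  6. {¬E, ¬F} — ¬F is true.
  7. {A, ¬G} — ¬G is true.
  8. {¬D, ¬B} — ¬D is true.
  9. {B, ¬D} — ¬D is true.
  10. {A, C} — C is true.
  11. {¬B, E} — E is true.
  12. {C, ¬G} — ¬G is true.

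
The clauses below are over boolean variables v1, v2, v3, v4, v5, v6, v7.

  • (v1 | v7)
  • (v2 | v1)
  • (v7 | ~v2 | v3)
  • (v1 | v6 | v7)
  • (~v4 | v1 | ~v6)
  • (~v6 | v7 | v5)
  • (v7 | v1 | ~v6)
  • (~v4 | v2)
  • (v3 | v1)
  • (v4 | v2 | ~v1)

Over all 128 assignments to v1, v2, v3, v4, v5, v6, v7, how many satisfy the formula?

28

Split on v1, then v7.
  v1=T, v7=T: forces v2=T; v3, v4, v5, v6 free → 2^4 = 16.
  v1=T, v7=F: v4 free; 3 ways for (v2,v3,v5,v6) × 2^1 = 6.
  v1=F, v7=T: v5 free; 3 ways for (v2,v3,v4,v6) × 2^1 = 6.
  v1=F, v7=F: a clause becomes empty — 0.
Total: 16 + 6 + 6 + 0 = 28.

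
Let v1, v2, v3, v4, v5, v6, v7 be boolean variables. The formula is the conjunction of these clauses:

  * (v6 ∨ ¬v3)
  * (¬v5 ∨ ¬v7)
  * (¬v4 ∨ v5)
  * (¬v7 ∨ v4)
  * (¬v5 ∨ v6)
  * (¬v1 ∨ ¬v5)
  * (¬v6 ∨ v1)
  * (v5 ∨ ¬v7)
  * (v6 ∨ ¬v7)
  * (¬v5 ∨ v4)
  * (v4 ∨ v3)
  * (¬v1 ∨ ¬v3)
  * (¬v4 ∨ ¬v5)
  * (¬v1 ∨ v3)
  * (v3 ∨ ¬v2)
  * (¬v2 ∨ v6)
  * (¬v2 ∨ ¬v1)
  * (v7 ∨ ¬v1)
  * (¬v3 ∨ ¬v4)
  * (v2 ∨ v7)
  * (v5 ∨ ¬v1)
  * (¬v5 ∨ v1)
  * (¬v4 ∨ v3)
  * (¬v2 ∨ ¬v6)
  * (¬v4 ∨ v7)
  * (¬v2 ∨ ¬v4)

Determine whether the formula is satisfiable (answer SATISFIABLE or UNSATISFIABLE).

UNSATISFIABLE

v4 = True:
  propagation gives v5=True; an empty clause results — contradiction.
v4 = False:
  propagation gives v7=False, v5=False, v3=True, v6=True; an empty clause results — contradiction.
Every branch closes, so no satisfying assignment exists.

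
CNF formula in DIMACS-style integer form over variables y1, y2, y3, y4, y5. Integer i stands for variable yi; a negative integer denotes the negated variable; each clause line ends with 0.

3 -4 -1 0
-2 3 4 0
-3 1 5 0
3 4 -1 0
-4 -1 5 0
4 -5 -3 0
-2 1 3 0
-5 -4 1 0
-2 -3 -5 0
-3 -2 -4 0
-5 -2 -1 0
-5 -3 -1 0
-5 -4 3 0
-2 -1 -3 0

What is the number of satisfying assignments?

The models are:
  y1=0 y2=0 y3=0 y4=0 y5=0
  y1=0 y2=0 y3=0 y4=0 y5=1
  y1=0 y2=0 y3=0 y4=1 y5=0
  y1=1 y2=0 y3=1 y4=0 y5=0
Count: 4.

4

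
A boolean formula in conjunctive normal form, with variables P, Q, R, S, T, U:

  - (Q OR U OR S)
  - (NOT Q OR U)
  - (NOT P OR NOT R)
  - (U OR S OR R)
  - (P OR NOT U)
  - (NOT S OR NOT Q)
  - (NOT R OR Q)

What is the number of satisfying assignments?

10

Split on Q, then U.
  Q=T, U=T: remaining (P,R,S,T) ∈ {(T,F,F,F); (T,F,F,T)} — 2.
  Q=T, U=F: a clause becomes empty — 0.
  Q=F, U=T: remaining (P,R,S,T) ∈ {(T,F,F,F); (T,F,F,T); (T,F,T,F); (T,F,T,T)} — 4.
  Q=F, U=F: remaining (P,R,S,T) ∈ {(F,F,T,F); (F,F,T,T); (T,F,T,F); (T,F,T,T)} — 4.
Total: 2 + 0 + 4 + 4 = 10.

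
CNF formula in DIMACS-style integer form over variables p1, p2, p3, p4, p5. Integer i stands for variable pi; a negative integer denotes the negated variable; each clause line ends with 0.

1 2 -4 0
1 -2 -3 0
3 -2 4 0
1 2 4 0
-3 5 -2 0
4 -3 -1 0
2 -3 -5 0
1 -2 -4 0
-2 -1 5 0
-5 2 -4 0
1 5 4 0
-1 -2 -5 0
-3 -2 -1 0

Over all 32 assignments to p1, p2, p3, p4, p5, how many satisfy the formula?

4

Satisfying assignments:
  p1=1 p2=0 p3=0 p4=0 p5=0
  p1=1 p2=0 p3=0 p4=0 p5=1
  p1=1 p2=0 p3=0 p4=1 p5=0
  p1=1 p2=0 p3=1 p4=1 p5=0
That's 4 in total.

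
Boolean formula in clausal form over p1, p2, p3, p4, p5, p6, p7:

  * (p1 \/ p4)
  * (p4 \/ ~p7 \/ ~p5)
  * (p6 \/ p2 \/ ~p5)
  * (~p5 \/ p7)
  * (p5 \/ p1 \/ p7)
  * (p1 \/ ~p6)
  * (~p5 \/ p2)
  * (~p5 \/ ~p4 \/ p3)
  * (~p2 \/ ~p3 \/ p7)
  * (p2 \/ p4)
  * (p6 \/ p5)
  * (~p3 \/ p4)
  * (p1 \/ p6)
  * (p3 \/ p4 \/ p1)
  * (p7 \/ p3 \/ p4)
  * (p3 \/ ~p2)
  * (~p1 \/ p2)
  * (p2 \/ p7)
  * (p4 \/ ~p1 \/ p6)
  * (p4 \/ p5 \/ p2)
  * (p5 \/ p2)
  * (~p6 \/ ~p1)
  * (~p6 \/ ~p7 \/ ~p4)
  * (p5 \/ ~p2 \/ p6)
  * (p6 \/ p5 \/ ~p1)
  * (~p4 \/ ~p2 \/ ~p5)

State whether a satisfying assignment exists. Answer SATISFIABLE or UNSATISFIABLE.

p5 = True:
  propagation gives p7=True, p4=True, p2=True; an empty clause results — contradiction.
p5 = False:
  propagation gives p6=True, p1=True; an empty clause results — contradiction.
Every branch closes, so no satisfying assignment exists.

UNSATISFIABLE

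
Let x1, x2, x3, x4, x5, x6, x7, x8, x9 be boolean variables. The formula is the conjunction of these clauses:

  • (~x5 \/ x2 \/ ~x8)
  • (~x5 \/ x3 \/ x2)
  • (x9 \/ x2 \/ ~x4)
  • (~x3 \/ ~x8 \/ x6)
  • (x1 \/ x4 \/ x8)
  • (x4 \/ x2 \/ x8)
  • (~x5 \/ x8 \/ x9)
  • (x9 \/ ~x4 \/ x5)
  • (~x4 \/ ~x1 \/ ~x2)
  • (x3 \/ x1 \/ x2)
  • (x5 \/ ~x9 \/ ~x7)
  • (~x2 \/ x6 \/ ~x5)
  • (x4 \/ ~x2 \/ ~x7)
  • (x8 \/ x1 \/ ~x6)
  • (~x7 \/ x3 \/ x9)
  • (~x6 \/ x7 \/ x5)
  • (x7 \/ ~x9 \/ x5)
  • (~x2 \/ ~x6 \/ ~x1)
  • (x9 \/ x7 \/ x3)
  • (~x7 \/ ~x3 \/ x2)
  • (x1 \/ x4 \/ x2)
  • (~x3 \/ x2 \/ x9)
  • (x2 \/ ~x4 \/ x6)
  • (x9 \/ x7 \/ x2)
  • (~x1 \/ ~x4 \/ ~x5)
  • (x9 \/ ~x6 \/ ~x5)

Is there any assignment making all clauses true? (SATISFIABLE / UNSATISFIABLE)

SATISFIABLE

Try x1 = True.
Try x2 = True.
  then x4 is forced to False.
  then x7 is forced to False.
  then x6 is forced to False.
  then x5 is forced to False.
  then x9 is forced to False.
  then x3 is forced to True.
  then x8 is forced to False.
So x1 = 1  x2 = 1  x3 = 1  x4 = 0  x5 = 0  x6 = 0  x7 = 0  x8 = 0  x9 = 0 is a satisfying assignment.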